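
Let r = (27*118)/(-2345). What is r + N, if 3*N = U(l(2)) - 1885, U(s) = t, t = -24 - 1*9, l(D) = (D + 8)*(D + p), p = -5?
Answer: -4507268/7035 ≈ -640.69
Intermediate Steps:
l(D) = (-5 + D)*(8 + D) (l(D) = (D + 8)*(D - 5) = (8 + D)*(-5 + D) = (-5 + D)*(8 + D))
t = -33 (t = -24 - 9 = -33)
U(s) = -33
N = -1918/3 (N = (-33 - 1885)/3 = (⅓)*(-1918) = -1918/3 ≈ -639.33)
r = -3186/2345 (r = 3186*(-1/2345) = -3186/2345 ≈ -1.3586)
r + N = -3186/2345 - 1918/3 = -4507268/7035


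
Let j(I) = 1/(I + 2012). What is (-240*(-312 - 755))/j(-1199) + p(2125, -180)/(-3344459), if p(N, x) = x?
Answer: 696293086365540/3344459 ≈ 2.0819e+8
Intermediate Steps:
j(I) = 1/(2012 + I)
(-240*(-312 - 755))/j(-1199) + p(2125, -180)/(-3344459) = (-240*(-312 - 755))/(1/(2012 - 1199)) - 180/(-3344459) = (-240*(-1067))/(1/813) - 180*(-1/3344459) = 256080/(1/813) + 180/3344459 = 256080*813 + 180/3344459 = 208193040 + 180/3344459 = 696293086365540/3344459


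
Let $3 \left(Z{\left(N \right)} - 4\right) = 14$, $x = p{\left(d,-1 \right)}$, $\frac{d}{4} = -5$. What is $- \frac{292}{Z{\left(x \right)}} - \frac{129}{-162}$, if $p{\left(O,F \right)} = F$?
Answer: $- \frac{23093}{702} \approx -32.896$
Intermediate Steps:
$d = -20$ ($d = 4 \left(-5\right) = -20$)
$x = -1$
$Z{\left(N \right)} = \frac{26}{3}$ ($Z{\left(N \right)} = 4 + \frac{1}{3} \cdot 14 = 4 + \frac{14}{3} = \frac{26}{3}$)
$- \frac{292}{Z{\left(x \right)}} - \frac{129}{-162} = - \frac{292}{\frac{26}{3}} - \frac{129}{-162} = \left(-292\right) \frac{3}{26} - - \frac{43}{54} = - \frac{438}{13} + \frac{43}{54} = - \frac{23093}{702}$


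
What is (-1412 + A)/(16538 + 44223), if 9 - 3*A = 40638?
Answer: -14955/60761 ≈ -0.24613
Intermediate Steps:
A = -13543 (A = 3 - ⅓*40638 = 3 - 13546 = -13543)
(-1412 + A)/(16538 + 44223) = (-1412 - 13543)/(16538 + 44223) = -14955/60761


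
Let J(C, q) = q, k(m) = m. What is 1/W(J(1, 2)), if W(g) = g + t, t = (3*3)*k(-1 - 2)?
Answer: -1/25 ≈ -0.040000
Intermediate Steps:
t = -27 (t = (3*3)*(-1 - 2) = 9*(-3) = -27)
W(g) = -27 + g (W(g) = g - 27 = -27 + g)
1/W(J(1, 2)) = 1/(-27 + 2) = 1/(-25) = -1/25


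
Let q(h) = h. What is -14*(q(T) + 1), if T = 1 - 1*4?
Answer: 28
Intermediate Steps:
T = -3 (T = 1 - 4 = -3)
-14*(q(T) + 1) = -14*(-3 + 1) = -14*(-2) = 28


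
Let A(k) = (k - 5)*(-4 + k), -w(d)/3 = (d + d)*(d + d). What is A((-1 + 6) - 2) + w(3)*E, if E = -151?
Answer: 16310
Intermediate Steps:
w(d) = -12*d² (w(d) = -3*(d + d)*(d + d) = -3*2*d*2*d = -12*d²)
A(k) = (-5 + k)*(-4 + k)
A((-1 + 6) - 2) + w(3)*E = (20 + ((-1 + 6) - 2)² - 9*((-1 + 6) - 2)) - 12*3²*(-151) = (20 + (5 - 2)² - 9*(5 - 2)) - 12*9*(-151) = (20 + 3² - 9*3) - 108*(-151) = (20 + 9 - 27) + 16308 = 2 + 16308 = 16310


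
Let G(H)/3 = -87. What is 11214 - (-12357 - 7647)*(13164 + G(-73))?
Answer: 258122826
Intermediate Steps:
G(H) = -261 (G(H) = 3*(-87) = -261)
11214 - (-12357 - 7647)*(13164 + G(-73)) = 11214 - (-12357 - 7647)*(13164 - 261) = 11214 - (-20004)*12903 = 11214 - 1*(-258111612) = 11214 + 258111612 = 258122826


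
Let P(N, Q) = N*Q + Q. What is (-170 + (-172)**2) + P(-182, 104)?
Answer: 10590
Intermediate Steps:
P(N, Q) = Q + N*Q
(-170 + (-172)**2) + P(-182, 104) = (-170 + (-172)**2) + 104*(1 - 182) = (-170 + 29584) + 104*(-181) = 29414 - 18824 = 10590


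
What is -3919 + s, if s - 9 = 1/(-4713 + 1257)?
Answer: -13512961/3456 ≈ -3910.0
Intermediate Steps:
s = 31103/3456 (s = 9 + 1/(-4713 + 1257) = 9 + 1/(-3456) = 9 - 1/3456 = 31103/3456 ≈ 8.9997)
-3919 + s = -3919 + 31103/3456 = -13512961/3456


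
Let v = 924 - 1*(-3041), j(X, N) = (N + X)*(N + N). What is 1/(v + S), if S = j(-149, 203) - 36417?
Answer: -1/10528 ≈ -9.4985e-5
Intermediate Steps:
j(X, N) = 2*N*(N + X) (j(X, N) = (N + X)*(2*N) = 2*N*(N + X))
S = -14493 (S = 2*203*(203 - 149) - 36417 = 2*203*54 - 36417 = 21924 - 36417 = -14493)
v = 3965 (v = 924 + 3041 = 3965)
1/(v + S) = 1/(3965 - 14493) = 1/(-10528) = -1/10528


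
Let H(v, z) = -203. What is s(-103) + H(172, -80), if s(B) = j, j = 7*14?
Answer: -105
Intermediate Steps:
j = 98
s(B) = 98
s(-103) + H(172, -80) = 98 - 203 = -105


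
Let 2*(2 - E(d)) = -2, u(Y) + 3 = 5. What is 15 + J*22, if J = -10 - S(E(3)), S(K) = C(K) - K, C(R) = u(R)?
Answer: -183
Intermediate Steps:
u(Y) = 2 (u(Y) = -3 + 5 = 2)
E(d) = 3 (E(d) = 2 - ½*(-2) = 2 + 1 = 3)
C(R) = 2
S(K) = 2 - K
J = -9 (J = -10 - (2 - 1*3) = -10 - (2 - 3) = -10 - 1*(-1) = -10 + 1 = -9)
15 + J*22 = 15 - 9*22 = 15 - 198 = -183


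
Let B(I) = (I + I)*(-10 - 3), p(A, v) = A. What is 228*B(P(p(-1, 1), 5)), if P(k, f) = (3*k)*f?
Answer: 88920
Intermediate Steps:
P(k, f) = 3*f*k
B(I) = -26*I (B(I) = (2*I)*(-13) = -26*I)
228*B(P(p(-1, 1), 5)) = 228*(-78*5*(-1)) = 228*(-26*(-15)) = 228*390 = 88920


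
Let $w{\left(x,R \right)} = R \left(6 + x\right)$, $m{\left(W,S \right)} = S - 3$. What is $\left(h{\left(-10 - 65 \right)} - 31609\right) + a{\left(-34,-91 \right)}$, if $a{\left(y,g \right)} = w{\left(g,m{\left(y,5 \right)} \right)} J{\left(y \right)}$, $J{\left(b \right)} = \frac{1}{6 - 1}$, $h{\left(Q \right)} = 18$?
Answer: $-31625$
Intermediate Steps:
$J{\left(b \right)} = \frac{1}{5}$
$m{\left(W,S \right)} = -3 + S$ ($m{\left(W,S \right)} = S - 3 = -3 + S$)
$a{\left(y,g \right)} = \frac{12}{5} + \frac{2 g}{5}$ ($a{\left(y,g \right)} = \left(-3 + 5\right) \left(6 + g\right) \frac{1}{5} = 2 \left(6 + g\right) \frac{1}{5} = \left(12 + 2 g\right) \frac{1}{5} = \frac{12}{5} + \frac{2 g}{5}$)
$\left(h{\left(-10 - 65 \right)} - 31609\right) + a{\left(-34,-91 \right)} = \left(18 - 31609\right) + \left(\frac{12}{5} + \frac{2}{5} \left(-91\right)\right) = -31591 + \left(\frac{12}{5} - \frac{182}{5}\right) = -31591 - 34 = -31625$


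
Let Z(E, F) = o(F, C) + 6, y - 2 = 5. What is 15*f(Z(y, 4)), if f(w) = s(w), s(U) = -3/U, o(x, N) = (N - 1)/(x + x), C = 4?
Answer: -120/17 ≈ -7.0588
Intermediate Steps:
o(x, N) = (-1 + N)/(2*x) (o(x, N) = (-1 + N)/((2*x)) = (-1 + N)*(1/(2*x)) = (-1 + N)/(2*x))
y = 7 (y = 2 + 5 = 7)
Z(E, F) = 6 + 3/(2*F) (Z(E, F) = (-1 + 4)/(2*F) + 6 = (½)*3/F + 6 = 3/(2*F) + 6 = 6 + 3/(2*F))
f(w) = -3/w
15*f(Z(y, 4)) = 15*(-3/(6 + (3/2)/4)) = 15*(-3/(6 + (3/2)*(¼))) = 15*(-3/(6 + 3/8)) = 15*(-3/51/8) = 15*(-3*8/51) = 15*(-8/17) = -120/17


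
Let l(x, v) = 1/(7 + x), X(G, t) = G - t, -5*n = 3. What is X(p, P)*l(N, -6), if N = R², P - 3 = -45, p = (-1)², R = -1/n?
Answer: 387/88 ≈ 4.3977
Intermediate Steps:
n = -⅗ (n = -⅕*3 = -⅗ ≈ -0.60000)
R = 5/3 (R = -1/(-⅗) = -1*(-5/3) = 5/3 ≈ 1.6667)
p = 1
P = -42 (P = 3 - 45 = -42)
N = 25/9 (N = (5/3)² = 25/9 ≈ 2.7778)
X(p, P)*l(N, -6) = (1 - 1*(-42))/(7 + 25/9) = (1 + 42)/(88/9) = 43*(9/88) = 387/88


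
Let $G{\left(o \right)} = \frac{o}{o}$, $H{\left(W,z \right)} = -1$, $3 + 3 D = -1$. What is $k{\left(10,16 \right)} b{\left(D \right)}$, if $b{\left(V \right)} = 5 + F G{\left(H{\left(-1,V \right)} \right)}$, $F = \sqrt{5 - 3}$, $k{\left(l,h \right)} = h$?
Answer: $80 + 16 \sqrt{2} \approx 102.63$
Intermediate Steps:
$D = - \frac{4}{3}$ ($D = -1 + \frac{1}{3} \left(-1\right) = -1 - \frac{1}{3} = - \frac{4}{3} \approx -1.3333$)
$F = \sqrt{2} \approx 1.4142$
$G{\left(o \right)} = 1$
$b{\left(V \right)} = 5 + \sqrt{2}$ ($b{\left(V \right)} = 5 + \sqrt{2} \cdot 1 = 5 + \sqrt{2}$)
$k{\left(10,16 \right)} b{\left(D \right)} = 16 \left(5 + \sqrt{2}\right) = 80 + 16 \sqrt{2}$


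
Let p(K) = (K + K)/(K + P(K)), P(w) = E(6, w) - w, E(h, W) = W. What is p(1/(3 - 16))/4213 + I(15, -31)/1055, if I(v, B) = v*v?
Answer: 190007/888943 ≈ 0.21374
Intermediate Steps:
I(v, B) = v²
P(w) = 0 (P(w) = w - w = 0)
p(K) = 2 (p(K) = (K + K)/(K + 0) = (2*K)/K = 2)
p(1/(3 - 16))/4213 + I(15, -31)/1055 = 2/4213 + 15²/1055 = 2*(1/4213) + 225*(1/1055) = 2/4213 + 45/211 = 190007/888943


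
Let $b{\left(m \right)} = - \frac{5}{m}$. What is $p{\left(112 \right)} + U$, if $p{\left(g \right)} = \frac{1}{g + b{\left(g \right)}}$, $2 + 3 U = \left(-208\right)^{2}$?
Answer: $\frac{542462554}{37617} \approx 14421.0$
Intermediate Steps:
$U = \frac{43262}{3}$ ($U = - \frac{2}{3} + \frac{\left(-208\right)^{2}}{3} = - \frac{2}{3} + \frac{1}{3} \cdot 43264 = - \frac{2}{3} + \frac{43264}{3} = \frac{43262}{3} \approx 14421.0$)
$p{\left(g \right)} = \frac{1}{g - \frac{5}{g}}$
$p{\left(112 \right)} + U = \frac{112}{-5 + 112^{2}} + \frac{43262}{3} = \frac{112}{-5 + 12544} + \frac{43262}{3} = \frac{112}{12539} + \frac{43262}{3} = \frac{542462554}{37617}$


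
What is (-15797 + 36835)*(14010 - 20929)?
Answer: -145561922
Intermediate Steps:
(-15797 + 36835)*(14010 - 20929) = 21038*(-6919) = -145561922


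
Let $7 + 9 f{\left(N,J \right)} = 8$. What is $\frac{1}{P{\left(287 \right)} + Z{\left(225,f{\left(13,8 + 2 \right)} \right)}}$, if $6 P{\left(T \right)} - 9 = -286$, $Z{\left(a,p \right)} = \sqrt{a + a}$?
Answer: $- \frac{1662}{60529} - \frac{540 \sqrt{2}}{60529} \approx -0.040075$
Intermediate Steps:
$f{\left(N,J \right)} = \frac{1}{9}$ ($f{\left(N,J \right)} = - \frac{7}{9} + \frac{1}{9} \cdot 8 = - \frac{7}{9} + \frac{8}{9} = \frac{1}{9}$)
$Z{\left(a,p \right)} = \sqrt{2} \sqrt{a}$ ($Z{\left(a,p \right)} = \sqrt{2 a} = \sqrt{2} \sqrt{a}$)
$P{\left(T \right)} = - \frac{277}{6}$ ($P{\left(T \right)} = \frac{3}{2} + \frac{1}{6} \left(-286\right) = \frac{3}{2} - \frac{143}{3} = - \frac{277}{6}$)
$\frac{1}{P{\left(287 \right)} + Z{\left(225,f{\left(13,8 + 2 \right)} \right)}} = \frac{1}{- \frac{277}{6} + \sqrt{2} \sqrt{225}} = \frac{1}{- \frac{277}{6} + \sqrt{2} \cdot 15} = \frac{1}{- \frac{277}{6} + 15 \sqrt{2}}$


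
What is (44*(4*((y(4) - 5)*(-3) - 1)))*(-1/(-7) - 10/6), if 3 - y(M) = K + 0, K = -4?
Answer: 5632/3 ≈ 1877.3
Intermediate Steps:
y(M) = 7 (y(M) = 3 - (-4 + 0) = 3 - 1*(-4) = 3 + 4 = 7)
(44*(4*((y(4) - 5)*(-3) - 1)))*(-1/(-7) - 10/6) = (44*(4*((7 - 5)*(-3) - 1)))*(-1/(-7) - 10/6) = (44*(4*(2*(-3) - 1)))*(-1*(-⅐) - 10*⅙) = (44*(4*(-6 - 1)))*(⅐ - 5/3) = (44*(4*(-7)))*(-32/21) = (44*(-28))*(-32/21) = -1232*(-32/21) = 5632/3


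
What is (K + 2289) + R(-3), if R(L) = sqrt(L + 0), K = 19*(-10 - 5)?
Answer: 2004 + I*sqrt(3) ≈ 2004.0 + 1.732*I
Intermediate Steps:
K = -285 (K = 19*(-15) = -285)
R(L) = sqrt(L)
(K + 2289) + R(-3) = (-285 + 2289) + sqrt(-3) = 2004 + I*sqrt(3)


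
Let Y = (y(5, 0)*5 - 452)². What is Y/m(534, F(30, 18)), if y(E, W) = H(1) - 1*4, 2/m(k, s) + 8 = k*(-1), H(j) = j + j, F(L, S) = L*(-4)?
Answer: -57843324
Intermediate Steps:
F(L, S) = -4*L
H(j) = 2*j
m(k, s) = 2/(-8 - k) (m(k, s) = 2/(-8 + k*(-1)) = 2/(-8 - k))
y(E, W) = -2 (y(E, W) = 2*1 - 1*4 = 2 - 4 = -2)
Y = 213444 (Y = (-2*5 - 452)² = (-10 - 452)² = (-462)² = 213444)
Y/m(534, F(30, 18)) = 213444/((-2/(8 + 534))) = 213444/((-2/542)) = 213444/((-2*1/542)) = 213444/(-1/271) = 213444*(-271) = -57843324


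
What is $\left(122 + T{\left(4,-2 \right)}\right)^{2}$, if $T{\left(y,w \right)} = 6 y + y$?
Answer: $22500$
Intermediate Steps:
$T{\left(y,w \right)} = 7 y$
$\left(122 + T{\left(4,-2 \right)}\right)^{2} = \left(122 + 7 \cdot 4\right)^{2} = \left(122 + 28\right)^{2} = 150^{2} = 22500$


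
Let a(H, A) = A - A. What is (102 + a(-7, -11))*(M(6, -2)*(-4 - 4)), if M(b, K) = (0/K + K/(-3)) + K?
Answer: 1088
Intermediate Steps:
a(H, A) = 0
M(b, K) = 2*K/3 (M(b, K) = (0 + K*(-⅓)) + K = (0 - K/3) + K = -K/3 + K = 2*K/3)
(102 + a(-7, -11))*(M(6, -2)*(-4 - 4)) = (102 + 0)*(((⅔)*(-2))*(-4 - 4)) = 102*(-4/3*(-8)) = 102*(32/3) = 1088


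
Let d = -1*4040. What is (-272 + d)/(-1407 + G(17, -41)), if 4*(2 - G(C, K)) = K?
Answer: 2464/797 ≈ 3.0916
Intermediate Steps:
G(C, K) = 2 - K/4
d = -4040
(-272 + d)/(-1407 + G(17, -41)) = (-272 - 4040)/(-1407 + (2 - 1/4*(-41))) = -4312/(-1407 + (2 + 41/4)) = -4312/(-1407 + 49/4) = -4312/(-5579/4) = -4312*(-4/5579) = 2464/797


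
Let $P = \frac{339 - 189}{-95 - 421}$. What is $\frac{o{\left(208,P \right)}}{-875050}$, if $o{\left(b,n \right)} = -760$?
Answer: $\frac{76}{87505} \approx 0.00086852$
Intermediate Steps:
$P = - \frac{25}{86}$ ($P = \frac{150}{-516} = 150 \left(- \frac{1}{516}\right) = - \frac{25}{86} \approx -0.2907$)
$\frac{o{\left(208,P \right)}}{-875050} = - \frac{760}{-875050} = \left(-760\right) \left(- \frac{1}{875050}\right) = \frac{76}{87505}$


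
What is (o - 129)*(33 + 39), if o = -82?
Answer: -15192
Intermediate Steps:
(o - 129)*(33 + 39) = (-82 - 129)*(33 + 39) = -211*72 = -15192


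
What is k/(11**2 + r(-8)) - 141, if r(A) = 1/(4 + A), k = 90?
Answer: -22581/161 ≈ -140.25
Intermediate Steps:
k/(11**2 + r(-8)) - 141 = 90/(11**2 + 1/(4 - 8)) - 141 = 90/(121 + 1/(-4)) - 141 = 90/(121 - 1/4) - 141 = 90/(483/4) - 141 = (4/483)*90 - 141 = 120/161 - 141 = -22581/161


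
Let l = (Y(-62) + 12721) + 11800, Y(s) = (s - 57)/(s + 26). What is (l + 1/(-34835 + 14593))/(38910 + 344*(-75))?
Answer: 8935577857/4776707160 ≈ 1.8707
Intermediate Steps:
Y(s) = (-57 + s)/(26 + s)
l = 882875/36 (l = ((-57 - 62)/(26 - 62) + 12721) + 11800 = (-119/(-36) + 12721) + 11800 = (-1/36*(-119) + 12721) + 11800 = (119/36 + 12721) + 11800 = 458075/36 + 11800 = 882875/36 ≈ 24524.)
(l + 1/(-34835 + 14593))/(38910 + 344*(-75)) = (882875/36 + 1/(-34835 + 14593))/(38910 + 344*(-75)) = (882875/36 + 1/(-20242))/(38910 - 25800) = (882875/36 - 1/20242)/13110 = (8935577857/364356)*(1/13110) = 8935577857/4776707160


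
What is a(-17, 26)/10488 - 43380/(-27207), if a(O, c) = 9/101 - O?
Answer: 2555492929/1601113812 ≈ 1.5961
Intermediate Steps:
a(O, c) = 9/101 - O (a(O, c) = 9*(1/101) - O = 9/101 - O)
a(-17, 26)/10488 - 43380/(-27207) = (9/101 - 1*(-17))/10488 - 43380/(-27207) = (9/101 + 17)*(1/10488) - 43380*(-1/27207) = (1726/101)*(1/10488) + 4820/3023 = 863/529644 + 4820/3023 = 2555492929/1601113812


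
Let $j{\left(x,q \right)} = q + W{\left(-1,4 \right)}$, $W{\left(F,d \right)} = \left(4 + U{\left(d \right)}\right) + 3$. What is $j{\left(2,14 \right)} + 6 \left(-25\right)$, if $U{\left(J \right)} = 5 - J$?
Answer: $-128$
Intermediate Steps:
$W{\left(F,d \right)} = 12 - d$ ($W{\left(F,d \right)} = \left(4 - \left(-5 + d\right)\right) + 3 = \left(9 - d\right) + 3 = 12 - d$)
$j{\left(x,q \right)} = 8 + q$ ($j{\left(x,q \right)} = q + \left(12 - 4\right) = q + 8 = 8 + q$)
$j{\left(2,14 \right)} + 6 \left(-25\right) = \left(8 + 14\right) + 6 \left(-25\right) = 22 - 150 = -128$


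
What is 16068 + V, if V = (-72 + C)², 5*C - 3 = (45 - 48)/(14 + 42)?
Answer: 66381249/3136 ≈ 21168.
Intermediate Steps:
C = 33/56 (C = ⅗ + ((45 - 48)/(14 + 42))/5 = ⅗ + (-3/56)/5 = ⅗ + (-3*1/56)/5 = ⅗ + (⅕)*(-3/56) = ⅗ - 3/280 = 33/56 ≈ 0.58929)
V = 15992001/3136 (V = (-72 + 33/56)² = (-3999/56)² = 15992001/3136 ≈ 5099.5)
16068 + V = 16068 + 15992001/3136 = 66381249/3136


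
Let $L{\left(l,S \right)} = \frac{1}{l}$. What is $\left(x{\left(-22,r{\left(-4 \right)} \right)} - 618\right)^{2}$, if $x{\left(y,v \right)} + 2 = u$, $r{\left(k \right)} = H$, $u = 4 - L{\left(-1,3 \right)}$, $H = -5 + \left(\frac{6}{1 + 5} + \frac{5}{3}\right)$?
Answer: $378225$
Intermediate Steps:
$H = - \frac{7}{3}$ ($H = -5 + \left(\frac{6}{6} + 5 \cdot \frac{1}{3}\right) = -5 + \left(6 \cdot \frac{1}{6} + \frac{5}{3}\right) = -5 + \left(1 + \frac{5}{3}\right) = -5 + \frac{8}{3} = - \frac{7}{3} \approx -2.3333$)
$u = 5$ ($u = 4 - \frac{1}{-1} = 4 - -1 = 4 + 1 = 5$)
$r{\left(k \right)} = - \frac{7}{3}$
$x{\left(y,v \right)} = 3$ ($x{\left(y,v \right)} = -2 + 5 = 3$)
$\left(x{\left(-22,r{\left(-4 \right)} \right)} - 618\right)^{2} = \left(3 - 618\right)^{2} = \left(-615\right)^{2} = 378225$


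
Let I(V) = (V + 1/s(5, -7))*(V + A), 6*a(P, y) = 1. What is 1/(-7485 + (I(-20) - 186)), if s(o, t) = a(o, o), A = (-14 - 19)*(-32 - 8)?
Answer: -1/25871 ≈ -3.8653e-5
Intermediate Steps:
a(P, y) = ⅙ (a(P, y) = (⅙)*1 = ⅙)
A = 1320 (A = -33*(-40) = 1320)
s(o, t) = ⅙
I(V) = (6 + V)*(1320 + V) (I(V) = (V + 1/(⅙))*(V + 1320) = (V + 6)*(1320 + V) = (6 + V)*(1320 + V))
1/(-7485 + (I(-20) - 186)) = 1/(-7485 + ((7920 + (-20)² + 1326*(-20)) - 186)) = 1/(-7485 + ((7920 + 400 - 26520) - 186)) = 1/(-7485 + (-18200 - 186)) = 1/(-7485 - 18386) = 1/(-25871) = -1/25871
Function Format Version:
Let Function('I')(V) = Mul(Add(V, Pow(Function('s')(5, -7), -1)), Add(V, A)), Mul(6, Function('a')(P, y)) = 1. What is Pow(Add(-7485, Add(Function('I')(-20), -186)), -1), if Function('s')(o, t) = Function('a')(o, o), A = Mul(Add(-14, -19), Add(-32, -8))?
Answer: Rational(-1, 25871) ≈ -3.8653e-5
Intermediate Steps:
Function('a')(P, y) = Rational(1, 6) (Function('a')(P, y) = Mul(Rational(1, 6), 1) = Rational(1, 6))
A = 1320 (A = Mul(-33, -40) = 1320)
Function('s')(o, t) = Rational(1, 6)
Function('I')(V) = Mul(Add(6, V), Add(1320, V)) (Function('I')(V) = Mul(Add(V, Pow(Rational(1, 6), -1)), Add(V, 1320)) = Mul(Add(V, 6), Add(1320, V)) = Mul(Add(6, V), Add(1320, V)))
Pow(Add(-7485, Add(Function('I')(-20), -186)), -1) = Pow(Add(-7485, Add(Add(7920, Pow(-20, 2), Mul(1326, -20)), -186)), -1) = Pow(Add(-7485, Add(Add(7920, 400, -26520), -186)), -1) = Pow(Add(-7485, Add(-18200, -186)), -1) = Pow(Add(-7485, -18386), -1) = Pow(-25871, -1) = Rational(-1, 25871)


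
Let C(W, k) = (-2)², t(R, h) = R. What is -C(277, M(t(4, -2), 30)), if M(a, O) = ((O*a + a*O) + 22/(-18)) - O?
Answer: -4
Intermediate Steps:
M(a, O) = -11/9 - O + 2*O*a (M(a, O) = ((O*a + O*a) + 22*(-1/18)) - O = (2*O*a - 11/9) - O = (-11/9 + 2*O*a) - O = -11/9 - O + 2*O*a)
C(W, k) = 4
-C(277, M(t(4, -2), 30)) = -1*4 = -4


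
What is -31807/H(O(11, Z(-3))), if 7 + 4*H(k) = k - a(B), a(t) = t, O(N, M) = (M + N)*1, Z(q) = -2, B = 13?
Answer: 127228/11 ≈ 11566.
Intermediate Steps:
O(N, M) = M + N
H(k) = -5 + k/4 (H(k) = -7/4 + (k - 1*13)/4 = -7/4 + (k - 13)/4 = -7/4 + (-13 + k)/4 = -7/4 + (-13/4 + k/4) = -5 + k/4)
-31807/H(O(11, Z(-3))) = -31807/(-5 + (-2 + 11)/4) = -31807/(-5 + (1/4)*9) = -31807/(-5 + 9/4) = -31807/(-11/4) = -31807*(-4/11) = 127228/11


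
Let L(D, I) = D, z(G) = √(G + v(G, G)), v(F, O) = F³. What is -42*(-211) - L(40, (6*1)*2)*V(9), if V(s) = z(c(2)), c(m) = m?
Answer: 8862 - 40*√10 ≈ 8735.5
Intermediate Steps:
z(G) = √(G + G³)
V(s) = √10 (V(s) = √(2 + 2³) = √(2 + 8) = √10)
-42*(-211) - L(40, (6*1)*2)*V(9) = -42*(-211) - 40*√10 = 8862 - 40*√10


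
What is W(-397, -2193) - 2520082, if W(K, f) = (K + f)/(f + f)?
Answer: -5526538531/2193 ≈ -2.5201e+6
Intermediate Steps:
W(K, f) = (K + f)/(2*f) (W(K, f) = (K + f)/((2*f)) = (K + f)*(1/(2*f)) = (K + f)/(2*f))
W(-397, -2193) - 2520082 = (½)*(-397 - 2193)/(-2193) - 2520082 = (½)*(-1/2193)*(-2590) - 2520082 = 1295/2193 - 2520082 = -5526538531/2193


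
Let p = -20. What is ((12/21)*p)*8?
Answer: -640/7 ≈ -91.429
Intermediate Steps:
((12/21)*p)*8 = ((12/21)*(-20))*8 = ((12*(1/21))*(-20))*8 = ((4/7)*(-20))*8 = -80/7*8 = -640/7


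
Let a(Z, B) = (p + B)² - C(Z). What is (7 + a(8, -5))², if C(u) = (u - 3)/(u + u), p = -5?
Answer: 2913849/256 ≈ 11382.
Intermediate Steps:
C(u) = (-3 + u)/(2*u) (C(u) = (-3 + u)/((2*u)) = (-3 + u)*(1/(2*u)) = (-3 + u)/(2*u))
a(Z, B) = (-5 + B)² - (-3 + Z)/(2*Z)
(7 + a(8, -5))² = (7 + (-½ + (-5 - 5)² + (3/2)/8))² = (7 + (-½ + (-10)² + (3/2)*(⅛)))² = (7 + (-½ + 100 + 3/16))² = (7 + 1595/16)² = (1707/16)² = 2913849/256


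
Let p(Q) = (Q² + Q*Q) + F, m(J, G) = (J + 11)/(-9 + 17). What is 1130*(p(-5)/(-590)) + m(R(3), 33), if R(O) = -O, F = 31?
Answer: -9094/59 ≈ -154.14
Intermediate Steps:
m(J, G) = 11/8 + J/8 (m(J, G) = (11 + J)/8 = (11 + J)*(⅛) = 11/8 + J/8)
p(Q) = 31 + 2*Q² (p(Q) = (Q² + Q*Q) + 31 = (Q² + Q²) + 31 = 2*Q² + 31 = 31 + 2*Q²)
1130*(p(-5)/(-590)) + m(R(3), 33) = 1130*((31 + 2*(-5)²)/(-590)) + (11/8 + (-1*3)/8) = 1130*((31 + 2*25)*(-1/590)) + (11/8 + (⅛)*(-3)) = 1130*((31 + 50)*(-1/590)) + (11/8 - 3/8) = 1130*(81*(-1/590)) + 1 = 1130*(-81/590) + 1 = -9153/59 + 1 = -9094/59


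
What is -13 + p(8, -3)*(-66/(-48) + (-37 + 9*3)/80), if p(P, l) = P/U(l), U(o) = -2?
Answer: -18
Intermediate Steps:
p(P, l) = -P/2 (p(P, l) = P/(-2) = P*(-½) = -P/2)
-13 + p(8, -3)*(-66/(-48) + (-37 + 9*3)/80) = -13 + (-½*8)*(-66/(-48) + (-37 + 9*3)/80) = -13 - 4*(-66*(-1/48) + (-37 + 27)*(1/80)) = -13 - 4*(11/8 - 10*1/80) = -13 - 4*(11/8 - ⅛) = -13 - 4*5/4 = -13 - 5 = -18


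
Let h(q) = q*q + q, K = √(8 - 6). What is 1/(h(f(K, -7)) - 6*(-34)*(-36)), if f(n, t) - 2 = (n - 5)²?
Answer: -3137/19333438 + 295*√2/19333438 ≈ -0.00014068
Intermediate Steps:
K = √2 ≈ 1.4142
f(n, t) = 2 + (-5 + n)² (f(n, t) = 2 + (n - 5)² = 2 + (-5 + n)²)
h(q) = q + q² (h(q) = q² + q = q + q²)
1/(h(f(K, -7)) - 6*(-34)*(-36)) = 1/((2 + (-5 + √2)²)*(1 + (2 + (-5 + √2)²)) - 6*(-34)*(-36)) = 1/((2 + (-5 + √2)²)*(3 + (-5 + √2)²) + 204*(-36)) = 1/((2 + (-5 + √2)²)*(3 + (-5 + √2)²) - 7344) = 1/(-7344 + (2 + (-5 + √2)²)*(3 + (-5 + √2)²))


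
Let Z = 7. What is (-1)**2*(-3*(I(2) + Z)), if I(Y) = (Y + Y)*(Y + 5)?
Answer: -105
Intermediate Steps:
I(Y) = 2*Y*(5 + Y) (I(Y) = (2*Y)*(5 + Y) = 2*Y*(5 + Y))
(-1)**2*(-3*(I(2) + Z)) = (-1)**2*(-3*(2*2*(5 + 2) + 7)) = 1*(-3*(2*2*7 + 7)) = 1*(-3*(28 + 7)) = 1*(-3*35) = 1*(-105) = -105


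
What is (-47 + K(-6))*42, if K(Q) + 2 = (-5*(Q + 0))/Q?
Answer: -2268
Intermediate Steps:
K(Q) = -7 (K(Q) = -2 + (-5*(Q + 0))/Q = -2 + (-5*Q)/Q = -2 - 5 = -7)
(-47 + K(-6))*42 = (-47 - 7)*42 = -54*42 = -2268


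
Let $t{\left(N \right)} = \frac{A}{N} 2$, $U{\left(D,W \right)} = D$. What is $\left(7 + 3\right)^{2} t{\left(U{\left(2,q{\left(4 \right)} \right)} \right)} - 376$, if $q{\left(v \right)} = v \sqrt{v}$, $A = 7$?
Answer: $324$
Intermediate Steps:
$q{\left(v \right)} = v^{\frac{3}{2}}$
$t{\left(N \right)} = \frac{14}{N}$ ($t{\left(N \right)} = \frac{7}{N} 2 = \frac{14}{N}$)
$\left(7 + 3\right)^{2} t{\left(U{\left(2,q{\left(4 \right)} \right)} \right)} - 376 = \left(7 + 3\right)^{2} \cdot \frac{14}{2} - 376 = 10^{2} \cdot 14 \cdot \frac{1}{2} - 376 = 100 \cdot 7 - 376 = 700 - 376 = 324$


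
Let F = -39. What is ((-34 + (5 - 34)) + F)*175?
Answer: -17850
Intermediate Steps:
((-34 + (5 - 34)) + F)*175 = ((-34 + (5 - 34)) - 39)*175 = ((-34 - 29) - 39)*175 = (-63 - 39)*175 = -102*175 = -17850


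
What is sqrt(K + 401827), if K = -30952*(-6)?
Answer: sqrt(587539) ≈ 766.51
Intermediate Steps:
K = 185712
sqrt(K + 401827) = sqrt(185712 + 401827) = sqrt(587539)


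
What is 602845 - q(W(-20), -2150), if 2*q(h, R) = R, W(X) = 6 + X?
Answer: 603920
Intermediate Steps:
q(h, R) = R/2
602845 - q(W(-20), -2150) = 602845 - (-2150)/2 = 602845 - 1*(-1075) = 602845 + 1075 = 603920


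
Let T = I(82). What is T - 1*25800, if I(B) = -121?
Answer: -25921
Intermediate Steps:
T = -121
T - 1*25800 = -121 - 1*25800 = -121 - 25800 = -25921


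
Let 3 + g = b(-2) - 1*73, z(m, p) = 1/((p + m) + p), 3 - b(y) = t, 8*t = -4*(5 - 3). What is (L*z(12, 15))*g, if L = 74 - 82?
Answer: 96/7 ≈ 13.714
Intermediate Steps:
t = -1 (t = (-4*(5 - 3))/8 = (-4*2)/8 = (1/8)*(-8) = -1)
b(y) = 4 (b(y) = 3 - 1*(-1) = 3 + 1 = 4)
z(m, p) = 1/(m + 2*p) (z(m, p) = 1/((m + p) + p) = 1/(m + 2*p))
L = -8
g = -72 (g = -3 + (4 - 1*73) = -3 + (4 - 73) = -3 - 69 = -72)
(L*z(12, 15))*g = -8/(12 + 2*15)*(-72) = -8/(12 + 30)*(-72) = -8/42*(-72) = -8*1/42*(-72) = -4/21*(-72) = 96/7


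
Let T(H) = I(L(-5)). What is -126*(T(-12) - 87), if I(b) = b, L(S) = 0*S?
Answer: 10962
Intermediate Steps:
L(S) = 0
T(H) = 0
-126*(T(-12) - 87) = -126*(0 - 87) = -126*(-87) = 10962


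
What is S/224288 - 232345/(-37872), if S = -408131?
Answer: 2290966133/530889696 ≈ 4.3153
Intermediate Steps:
S/224288 - 232345/(-37872) = -408131/224288 - 232345/(-37872) = -408131*1/224288 - 232345*(-1/37872) = -408131/224288 + 232345/37872 = 2290966133/530889696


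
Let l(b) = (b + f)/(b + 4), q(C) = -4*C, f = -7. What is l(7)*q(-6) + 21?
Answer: 21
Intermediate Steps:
l(b) = (-7 + b)/(4 + b) (l(b) = (b - 7)/(b + 4) = (-7 + b)/(4 + b))
l(7)*q(-6) + 21 = ((-7 + 7)/(4 + 7))*(-4*(-6)) + 21 = (0/11)*24 + 21 = ((1/11)*0)*24 + 21 = 0*24 + 21 = 0 + 21 = 21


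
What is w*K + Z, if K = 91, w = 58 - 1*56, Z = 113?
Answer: 295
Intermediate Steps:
w = 2 (w = 58 - 56 = 2)
w*K + Z = 2*91 + 113 = 182 + 113 = 295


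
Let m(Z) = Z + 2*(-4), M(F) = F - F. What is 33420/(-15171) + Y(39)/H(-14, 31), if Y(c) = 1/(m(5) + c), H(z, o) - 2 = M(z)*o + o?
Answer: -13229263/6007716 ≈ -2.2020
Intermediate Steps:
M(F) = 0
H(z, o) = 2 + o (H(z, o) = 2 + (0*o + o) = 2 + (0 + o) = 2 + o)
m(Z) = -8 + Z (m(Z) = Z - 8 = -8 + Z)
Y(c) = 1/(-3 + c) (Y(c) = 1/((-8 + 5) + c) = 1/(-3 + c))
33420/(-15171) + Y(39)/H(-14, 31) = 33420/(-15171) + 1/((-3 + 39)*(2 + 31)) = 33420*(-1/15171) + 1/(36*33) = -11140/5057 + (1/36)*(1/33) = -11140/5057 + 1/1188 = -13229263/6007716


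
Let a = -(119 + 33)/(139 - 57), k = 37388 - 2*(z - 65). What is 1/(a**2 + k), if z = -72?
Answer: 1681/63315598 ≈ 2.6550e-5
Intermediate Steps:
k = 37662 (k = 37388 - 2*(-72 - 65) = 37388 - 2*(-137) = 37388 + 274 = 37662)
a = -76/41 (a = -152/82 = -1*76/41 = -76/41 ≈ -1.8537)
1/(a**2 + k) = 1/((-76/41)**2 + 37662) = 1/(5776/1681 + 37662) = 1/(63315598/1681) = 1681/63315598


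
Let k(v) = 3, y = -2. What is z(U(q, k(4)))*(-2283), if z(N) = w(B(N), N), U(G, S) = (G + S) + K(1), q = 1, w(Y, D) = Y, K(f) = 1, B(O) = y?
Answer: 4566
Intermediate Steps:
B(O) = -2
U(G, S) = 1 + G + S (U(G, S) = (G + S) + 1 = 1 + G + S)
z(N) = -2
z(U(q, k(4)))*(-2283) = -2*(-2283) = 4566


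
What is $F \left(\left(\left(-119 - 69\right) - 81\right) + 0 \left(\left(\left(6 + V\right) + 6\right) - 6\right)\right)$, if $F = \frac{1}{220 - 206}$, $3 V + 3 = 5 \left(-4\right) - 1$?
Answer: $- \frac{269}{14} \approx -19.214$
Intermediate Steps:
$V = -8$ ($V = -1 + \frac{5 \left(-4\right) - 1}{3} = -1 + \frac{-20 - 1}{3} = -1 + \frac{1}{3} \left(-21\right) = -1 - 7 = -8$)
$F = \frac{1}{14}$ ($F = \frac{1}{220 - 206} = \frac{1}{14} \approx 0.071429$)
$F \left(\left(\left(-119 - 69\right) - 81\right) + 0 \left(\left(\left(6 + V\right) + 6\right) - 6\right)\right) = \frac{\left(\left(-119 - 69\right) - 81\right) + 0 \left(\left(\left(6 - 8\right) + 6\right) - 6\right)}{14} = \frac{\left(-188 - 81\right) + 0 \left(\left(-2 + 6\right) - 6\right)}{14} = \frac{-269 + 0 \left(4 - 6\right)}{14} = \frac{-269 + 0 \left(-2\right)}{14} = \frac{-269 + 0}{14} = \frac{1}{14} \left(-269\right) = - \frac{269}{14}$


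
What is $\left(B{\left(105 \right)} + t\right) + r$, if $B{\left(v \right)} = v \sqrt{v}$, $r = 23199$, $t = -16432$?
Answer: $6767 + 105 \sqrt{105} \approx 7842.9$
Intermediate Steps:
$B{\left(v \right)} = v^{\frac{3}{2}}$
$\left(B{\left(105 \right)} + t\right) + r = \left(105^{\frac{3}{2}} - 16432\right) + 23199 = \left(105 \sqrt{105} - 16432\right) + 23199 = \left(-16432 + 105 \sqrt{105}\right) + 23199 = 6767 + 105 \sqrt{105}$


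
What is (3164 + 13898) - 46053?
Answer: -28991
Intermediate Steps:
(3164 + 13898) - 46053 = 17062 - 46053 = -28991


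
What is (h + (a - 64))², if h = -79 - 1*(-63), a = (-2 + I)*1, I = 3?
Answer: 6241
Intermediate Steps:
a = 1 (a = (-2 + 3)*1 = 1*1 = 1)
h = -16 (h = -79 + 63 = -16)
(h + (a - 64))² = (-16 + (1 - 64))² = (-16 - 63)² = (-79)² = 6241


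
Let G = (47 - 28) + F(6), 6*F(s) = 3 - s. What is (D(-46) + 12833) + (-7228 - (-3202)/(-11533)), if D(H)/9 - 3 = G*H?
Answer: -23380593/11533 ≈ -2027.3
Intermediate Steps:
F(s) = 1/2 - s/6 (F(s) = (3 - s)/6 = 1/2 - s/6)
G = 37/2 (G = (47 - 28) + (1/2 - 1/6*6) = 19 + (1/2 - 1) = 19 - 1/2 = 37/2 ≈ 18.500)
D(H) = 27 + 333*H/2 (D(H) = 27 + 9*(37*H/2) = 27 + 333*H/2)
(D(-46) + 12833) + (-7228 - (-3202)/(-11533)) = ((27 + (333/2)*(-46)) + 12833) + (-7228 - (-3202)/(-11533)) = ((27 - 7659) + 12833) + (-7228 - (-3202)*(-1)/11533) = (-7632 + 12833) + (-7228 - 1*3202/11533) = 5201 + (-7228 - 3202/11533) = 5201 - 83363726/11533 = -23380593/11533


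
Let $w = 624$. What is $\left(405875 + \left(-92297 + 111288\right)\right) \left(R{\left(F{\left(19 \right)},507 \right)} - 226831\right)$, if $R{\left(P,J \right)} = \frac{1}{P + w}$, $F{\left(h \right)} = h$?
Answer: $- \frac{61967696887512}{643} \approx -9.6373 \cdot 10^{10}$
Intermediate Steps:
$R{\left(P,J \right)} = \frac{1}{624 + P}$ ($R{\left(P,J \right)} = \frac{1}{P + 624} = \frac{1}{624 + P}$)
$\left(405875 + \left(-92297 + 111288\right)\right) \left(R{\left(F{\left(19 \right)},507 \right)} - 226831\right) = \left(405875 + \left(-92297 + 111288\right)\right) \left(\frac{1}{624 + 19} - 226831\right) = \left(405875 + 18991\right) \left(\frac{1}{643} - 226831\right) = 424866 \left(\frac{1}{643} - 226831\right) = 424866 \left(- \frac{145852332}{643}\right) = - \frac{61967696887512}{643}$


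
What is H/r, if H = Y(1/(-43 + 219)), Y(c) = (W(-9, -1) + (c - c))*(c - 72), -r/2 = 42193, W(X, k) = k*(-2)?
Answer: 12671/7425968 ≈ 0.0017063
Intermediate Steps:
W(X, k) = -2*k
r = -84386 (r = -2*42193 = -84386)
Y(c) = -144 + 2*c (Y(c) = (-2*(-1) + (c - c))*(c - 72) = (2 + 0)*(-72 + c) = 2*(-72 + c) = -144 + 2*c)
H = -12671/88 (H = -144 + 2/(-43 + 219) = -144 + 2/176 = -144 + 2*(1/176) = -144 + 1/88 = -12671/88 ≈ -143.99)
H/r = -12671/88/(-84386) = -12671/88*(-1/84386) = 12671/7425968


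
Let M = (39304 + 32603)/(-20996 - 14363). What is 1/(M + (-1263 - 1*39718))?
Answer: -35359/1449119086 ≈ -2.4400e-5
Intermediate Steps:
M = -71907/35359 (M = 71907/(-35359) = 71907*(-1/35359) = -71907/35359 ≈ -2.0336)
1/(M + (-1263 - 1*39718)) = 1/(-71907/35359 + (-1263 - 1*39718)) = 1/(-71907/35359 + (-1263 - 39718)) = 1/(-71907/35359 - 40981) = 1/(-1449119086/35359) = -35359/1449119086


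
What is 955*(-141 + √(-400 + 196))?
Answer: -134655 + 1910*I*√51 ≈ -1.3466e+5 + 13640.0*I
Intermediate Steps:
955*(-141 + √(-400 + 196)) = 955*(-141 + √(-204)) = 955*(-141 + 2*I*√51) = -134655 + 1910*I*√51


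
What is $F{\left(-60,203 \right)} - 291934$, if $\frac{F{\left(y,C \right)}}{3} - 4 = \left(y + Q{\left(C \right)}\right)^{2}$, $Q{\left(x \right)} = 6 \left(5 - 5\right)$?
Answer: $-281122$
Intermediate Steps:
$Q{\left(x \right)} = 0$ ($Q{\left(x \right)} = 6 \cdot 0 = 0$)
$F{\left(y,C \right)} = 12 + 3 y^{2}$ ($F{\left(y,C \right)} = 12 + 3 \left(y + 0\right)^{2} = 12 + 3 y^{2}$)
$F{\left(-60,203 \right)} - 291934 = \left(12 + 3 \left(-60\right)^{2}\right) - 291934 = \left(12 + 3 \cdot 3600\right) - 291934 = \left(12 + 10800\right) - 291934 = 10812 - 291934 = -281122$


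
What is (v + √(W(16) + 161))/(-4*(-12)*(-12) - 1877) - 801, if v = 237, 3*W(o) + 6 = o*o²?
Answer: -1965090/2453 - √13719/7359 ≈ -801.11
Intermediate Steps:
W(o) = -2 + o³/3 (W(o) = -2 + (o*o²)/3 = -2 + o³/3)
(v + √(W(16) + 161))/(-4*(-12)*(-12) - 1877) - 801 = (237 + √((-2 + (⅓)*16³) + 161))/(-4*(-12)*(-12) - 1877) - 801 = (237 + √((-2 + (⅓)*4096) + 161))/(48*(-12) - 1877) - 801 = (237 + √((-2 + 4096/3) + 161))/(-576 - 1877) - 801 = (237 + √(4090/3 + 161))/(-2453) - 801 = (237 + √(4573/3))*(-1/2453) - 801 = (237 + √13719/3)*(-1/2453) - 801 = (-237/2453 - √13719/7359) - 801 = -1965090/2453 - √13719/7359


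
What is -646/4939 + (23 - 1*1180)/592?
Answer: -6096855/2923888 ≈ -2.0852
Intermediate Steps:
-646/4939 + (23 - 1*1180)/592 = -646*1/4939 + (23 - 1180)*(1/592) = -646/4939 - 1157*1/592 = -646/4939 - 1157/592 = -6096855/2923888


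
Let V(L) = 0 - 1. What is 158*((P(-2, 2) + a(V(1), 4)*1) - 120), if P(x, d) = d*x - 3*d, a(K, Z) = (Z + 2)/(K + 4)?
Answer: -20224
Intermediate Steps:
V(L) = -1
a(K, Z) = (2 + Z)/(4 + K)
P(x, d) = -3*d + d*x
158*((P(-2, 2) + a(V(1), 4)*1) - 120) = 158*((2*(-3 - 2) + ((2 + 4)/(4 - 1))*1) - 120) = 158*((2*(-5) + (6/3)*1) - 120) = 158*((-10 + ((1/3)*6)*1) - 120) = 158*((-10 + 2*1) - 120) = 158*((-10 + 2) - 120) = 158*(-8 - 120) = 158*(-128) = -20224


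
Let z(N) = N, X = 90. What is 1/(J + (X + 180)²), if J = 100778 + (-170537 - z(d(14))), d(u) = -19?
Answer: 1/3160 ≈ 0.00031646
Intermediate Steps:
J = -69740 (J = 100778 + (-170537 - 1*(-19)) = 100778 + (-170537 + 19) = 100778 - 170518 = -69740)
1/(J + (X + 180)²) = 1/(-69740 + (90 + 180)²) = 1/(-69740 + 270²) = 1/(-69740 + 72900) = 1/3160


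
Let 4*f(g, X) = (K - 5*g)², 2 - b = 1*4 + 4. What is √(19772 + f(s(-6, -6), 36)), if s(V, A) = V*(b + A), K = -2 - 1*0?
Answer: 3*√5837 ≈ 229.20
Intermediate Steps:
b = -6 (b = 2 - (1*4 + 4) = 2 - (4 + 4) = 2 - 1*8 = 2 - 8 = -6)
K = -2 (K = -2 + 0 = -2)
s(V, A) = V*(-6 + A)
f(g, X) = (-2 - 5*g)²/4
√(19772 + f(s(-6, -6), 36)) = √(19772 + (2 + 5*(-6*(-6 - 6)))²/4) = √(19772 + (2 + 5*(-6*(-12)))²/4) = √(19772 + (2 + 5*72)²/4) = √(19772 + (2 + 360)²/4) = √(19772 + (¼)*362²) = √(19772 + (¼)*131044) = √(19772 + 32761) = √52533 = 3*√5837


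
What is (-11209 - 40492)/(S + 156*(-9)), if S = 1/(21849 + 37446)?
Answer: 3065610795/83250179 ≈ 36.824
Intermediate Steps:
S = 1/59295 ≈ 1.6865e-5
(-11209 - 40492)/(S + 156*(-9)) = (-11209 - 40492)/(1/59295 + 156*(-9)) = -51701/(1/59295 - 1404) = -51701/(-83250179/59295) = -51701*(-59295/83250179) = 3065610795/83250179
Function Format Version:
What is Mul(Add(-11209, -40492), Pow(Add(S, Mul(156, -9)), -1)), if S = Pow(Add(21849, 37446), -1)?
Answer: Rational(3065610795, 83250179) ≈ 36.824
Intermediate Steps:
S = Rational(1, 59295) (S = Pow(59295, -1) = Rational(1, 59295) ≈ 1.6865e-5)
Mul(Add(-11209, -40492), Pow(Add(S, Mul(156, -9)), -1)) = Mul(Add(-11209, -40492), Pow(Add(Rational(1, 59295), Mul(156, -9)), -1)) = Mul(-51701, Pow(Add(Rational(1, 59295), -1404), -1)) = Mul(-51701, Pow(Rational(-83250179, 59295), -1)) = Mul(-51701, Rational(-59295, 83250179)) = Rational(3065610795, 83250179)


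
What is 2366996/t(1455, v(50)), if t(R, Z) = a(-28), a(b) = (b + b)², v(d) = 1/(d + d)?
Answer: 591749/784 ≈ 754.78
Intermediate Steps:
v(d) = 1/(2*d)
a(b) = 4*b² (a(b) = (2*b)² = 4*b²)
t(R, Z) = 3136 (t(R, Z) = 4*(-28)² = 4*784 = 3136)
2366996/t(1455, v(50)) = 2366996/3136 = 2366996*(1/3136) = 591749/784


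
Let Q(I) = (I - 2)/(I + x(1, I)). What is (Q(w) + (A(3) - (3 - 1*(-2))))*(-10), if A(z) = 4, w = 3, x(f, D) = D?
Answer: 25/3 ≈ 8.3333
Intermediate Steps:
Q(I) = (-2 + I)/(2*I) (Q(I) = (I - 2)/(I + I) = (-2 + I)/((2*I)) = (-2 + I)*(1/(2*I)) = (-2 + I)/(2*I))
(Q(w) + (A(3) - (3 - 1*(-2))))*(-10) = ((½)*(-2 + 3)/3 + (4 - (3 - 1*(-2))))*(-10) = ((½)*(⅓)*1 + (4 - (3 + 2)))*(-10) = (⅙ + (4 - 1*5))*(-10) = (⅙ + (4 - 5))*(-10) = (⅙ - 1)*(-10) = -⅚*(-10) = 25/3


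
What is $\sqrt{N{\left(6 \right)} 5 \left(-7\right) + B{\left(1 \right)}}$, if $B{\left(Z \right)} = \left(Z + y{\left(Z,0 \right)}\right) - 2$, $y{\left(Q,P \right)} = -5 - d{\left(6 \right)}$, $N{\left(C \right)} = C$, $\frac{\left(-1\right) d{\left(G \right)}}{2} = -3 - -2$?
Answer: $i \sqrt{218} \approx 14.765 i$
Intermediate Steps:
$d{\left(G \right)} = 2$ ($d{\left(G \right)} = - 2 \left(-3 - -2\right) = - 2 \left(-3 + 2\right) = \left(-2\right) \left(-1\right) = 2$)
$y{\left(Q,P \right)} = -7$ ($y{\left(Q,P \right)} = -5 - 2 = -7$)
$B{\left(Z \right)} = -9 + Z$ ($B{\left(Z \right)} = \left(Z - 7\right) - 2 = \left(-7 + Z\right) - 2 = -9 + Z$)
$\sqrt{N{\left(6 \right)} 5 \left(-7\right) + B{\left(1 \right)}} = \sqrt{6 \cdot 5 \left(-7\right) + \left(-9 + 1\right)} = \sqrt{30 \left(-7\right) - 8} = \sqrt{-210 - 8} = \sqrt{-218} = i \sqrt{218}$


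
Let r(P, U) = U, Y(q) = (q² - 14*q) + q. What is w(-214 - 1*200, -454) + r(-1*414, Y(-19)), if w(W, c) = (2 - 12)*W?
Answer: 4748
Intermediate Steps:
Y(q) = q² - 13*q
w(W, c) = -10*W
w(-214 - 1*200, -454) + r(-1*414, Y(-19)) = -10*(-214 - 1*200) - 19*(-13 - 19) = -10*(-214 - 200) - 19*(-32) = -10*(-414) + 608 = 4140 + 608 = 4748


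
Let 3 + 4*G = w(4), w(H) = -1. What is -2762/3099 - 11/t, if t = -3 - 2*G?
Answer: 31327/3099 ≈ 10.109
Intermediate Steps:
G = -1 (G = -¾ + (¼)*(-1) = -¾ - ¼ = -1)
t = -1 (t = -3 - 2*(-1) = -3 + 2 = -1)
-2762/3099 - 11/t = -2762/3099 - 11/(-1) = -2762*1/3099 - 11*(-1) = -2762/3099 + 11 = 31327/3099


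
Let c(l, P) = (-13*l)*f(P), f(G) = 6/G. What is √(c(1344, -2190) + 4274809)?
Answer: √569517806305/365 ≈ 2067.6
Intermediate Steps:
c(l, P) = -78*l/P (c(l, P) = (-13*l)*(6/P) = -78*l/P)
√(c(1344, -2190) + 4274809) = √(-78*1344/(-2190) + 4274809) = √(-78*1344*(-1/2190) + 4274809) = √(17472/365 + 4274809) = √(1560322757/365) = √569517806305/365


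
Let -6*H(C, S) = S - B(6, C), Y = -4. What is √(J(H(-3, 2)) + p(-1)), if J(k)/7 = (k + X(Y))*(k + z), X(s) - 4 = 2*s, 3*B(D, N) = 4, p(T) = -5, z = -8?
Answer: 29*√22/9 ≈ 15.114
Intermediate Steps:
B(D, N) = 4/3 (B(D, N) = (⅓)*4 = 4/3)
H(C, S) = 2/9 - S/6 (H(C, S) = -(S - 1*4/3)/6 = -(S - 4/3)/6 = -(-4/3 + S)/6 = 2/9 - S/6)
X(s) = 4 + 2*s
J(k) = 7*(-8 + k)*(-4 + k) (J(k) = 7*((k + (4 + 2*(-4)))*(k - 8)) = 7*((k + (4 - 8))*(-8 + k)) = 7*((k - 4)*(-8 + k)) = 7*((-4 + k)*(-8 + k)) = 7*((-8 + k)*(-4 + k)) = 7*(-8 + k)*(-4 + k))
√(J(H(-3, 2)) + p(-1)) = √((224 - 84*(2/9 - ⅙*2) + 7*(2/9 - ⅙*2)²) - 5) = √((224 - 84*(2/9 - ⅓) + 7*(2/9 - ⅓)²) - 5) = √((224 - 84*(-⅑) + 7*(-⅑)²) - 5) = √((224 + 28/3 + 7*(1/81)) - 5) = √((224 + 28/3 + 7/81) - 5) = √(18907/81 - 5) = √(18502/81) = 29*√22/9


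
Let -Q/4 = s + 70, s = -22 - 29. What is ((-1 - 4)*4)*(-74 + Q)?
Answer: 3000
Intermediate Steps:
s = -51
Q = -76 (Q = -4*(-51 + 70) = -4*19 = -76)
((-1 - 4)*4)*(-74 + Q) = ((-1 - 4)*4)*(-74 - 76) = -5*4*(-150) = -20*(-150) = 3000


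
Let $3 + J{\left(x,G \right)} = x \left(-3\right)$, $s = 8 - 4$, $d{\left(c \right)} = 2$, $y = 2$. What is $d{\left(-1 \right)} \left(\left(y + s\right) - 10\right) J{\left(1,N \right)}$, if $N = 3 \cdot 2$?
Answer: $48$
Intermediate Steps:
$N = 6$
$s = 4$
$J{\left(x,G \right)} = -3 - 3 x$ ($J{\left(x,G \right)} = -3 + x \left(-3\right) = -3 - 3 x$)
$d{\left(-1 \right)} \left(\left(y + s\right) - 10\right) J{\left(1,N \right)} = 2 \left(\left(2 + 4\right) - 10\right) \left(-3 - 3\right) = 2 \left(6 - 10\right) \left(-3 - 3\right) = 2 \left(-4\right) \left(-6\right) = \left(-8\right) \left(-6\right) = 48$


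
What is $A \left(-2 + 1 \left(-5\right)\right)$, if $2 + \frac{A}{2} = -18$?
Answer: $280$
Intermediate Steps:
$A = -40$ ($A = -4 + 2 \left(-18\right) = -4 - 36 = -40$)
$A \left(-2 + 1 \left(-5\right)\right) = - 40 \left(-2 + 1 \left(-5\right)\right) = - 40 \left(-2 - 5\right) = \left(-40\right) \left(-7\right) = 280$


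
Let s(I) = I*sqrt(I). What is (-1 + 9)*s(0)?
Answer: 0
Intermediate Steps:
s(I) = I**(3/2)
(-1 + 9)*s(0) = (-1 + 9)*0**(3/2) = 8*0 = 0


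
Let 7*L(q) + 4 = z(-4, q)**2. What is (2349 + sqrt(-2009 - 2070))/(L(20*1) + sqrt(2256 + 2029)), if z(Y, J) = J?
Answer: (2349 + I*sqrt(4079))/(396/7 + sqrt(4285)) ≈ 19.249 + 0.52337*I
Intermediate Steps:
L(q) = -4/7 + q**2/7
(2349 + sqrt(-2009 - 2070))/(L(20*1) + sqrt(2256 + 2029)) = (2349 + sqrt(-2009 - 2070))/((-4/7 + (20*1)**2/7) + sqrt(2256 + 2029)) = (2349 + sqrt(-4079))/((-4/7 + (1/7)*20**2) + sqrt(4285)) = (2349 + I*sqrt(4079))/((-4/7 + (1/7)*400) + sqrt(4285)) = (2349 + I*sqrt(4079))/((-4/7 + 400/7) + sqrt(4285)) = (2349 + I*sqrt(4079))/(396/7 + sqrt(4285))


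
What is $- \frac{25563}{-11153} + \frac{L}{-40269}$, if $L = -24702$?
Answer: $\frac{434965951}{149706719} \approx 2.9055$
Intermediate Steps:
$- \frac{25563}{-11153} + \frac{L}{-40269} = - \frac{25563}{-11153} - \frac{24702}{-40269} = \left(-25563\right) \left(- \frac{1}{11153}\right) - - \frac{8234}{13423} = \frac{25563}{11153} + \frac{8234}{13423} = \frac{434965951}{149706719}$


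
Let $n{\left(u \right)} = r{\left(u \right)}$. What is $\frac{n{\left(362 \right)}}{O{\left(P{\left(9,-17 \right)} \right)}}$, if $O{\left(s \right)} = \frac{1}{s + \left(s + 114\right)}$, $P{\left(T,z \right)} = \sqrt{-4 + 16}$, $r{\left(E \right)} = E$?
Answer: $41268 + 1448 \sqrt{3} \approx 43776.0$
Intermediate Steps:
$P{\left(T,z \right)} = 2 \sqrt{3}$ ($P{\left(T,z \right)} = \sqrt{12} = 2 \sqrt{3}$)
$n{\left(u \right)} = u$
$O{\left(s \right)} = \frac{1}{114 + 2 s}$ ($O{\left(s \right)} = \frac{1}{s + \left(114 + s\right)} = \frac{1}{114 + 2 s}$)
$\frac{n{\left(362 \right)}}{O{\left(P{\left(9,-17 \right)} \right)}} = \frac{362}{\frac{1}{2} \frac{1}{57 + 2 \sqrt{3}}} = 362 \left(114 + 4 \sqrt{3}\right) = 41268 + 1448 \sqrt{3}$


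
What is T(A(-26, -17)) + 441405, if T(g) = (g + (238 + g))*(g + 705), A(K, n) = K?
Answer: 567699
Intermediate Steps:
T(g) = (238 + 2*g)*(705 + g)
T(A(-26, -17)) + 441405 = (167790 + 2*(-26)**2 + 1648*(-26)) + 441405 = (167790 + 2*676 - 42848) + 441405 = (167790 + 1352 - 42848) + 441405 = 126294 + 441405 = 567699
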